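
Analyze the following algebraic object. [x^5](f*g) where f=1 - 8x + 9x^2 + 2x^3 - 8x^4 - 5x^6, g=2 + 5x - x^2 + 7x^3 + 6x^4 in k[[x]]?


[x^5] = sum a_i*b_j, i+j=5
  -8*6=-48
  9*7=63
  2*-1=-2
  -8*5=-40
Sum=-27


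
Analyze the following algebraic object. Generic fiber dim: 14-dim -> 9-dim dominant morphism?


dim(fiber)=dim(X)-dim(Y)=14-9=5


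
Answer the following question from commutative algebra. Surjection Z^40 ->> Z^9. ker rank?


rank(ker) = 40-9 = 31


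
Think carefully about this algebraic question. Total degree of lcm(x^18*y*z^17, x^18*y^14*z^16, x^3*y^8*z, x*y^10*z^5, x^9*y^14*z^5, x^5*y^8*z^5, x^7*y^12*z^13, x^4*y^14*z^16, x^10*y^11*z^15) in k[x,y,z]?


lcm = componentwise max:
x: max(18,18,3,1,9,5,7,4,10)=18
y: max(1,14,8,10,14,8,12,14,11)=14
z: max(17,16,1,5,5,5,13,16,15)=17
Total=18+14+17=49


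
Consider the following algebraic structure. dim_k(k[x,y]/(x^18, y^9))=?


Basis: x^i*y^j, i<18, j<9
18*9=162


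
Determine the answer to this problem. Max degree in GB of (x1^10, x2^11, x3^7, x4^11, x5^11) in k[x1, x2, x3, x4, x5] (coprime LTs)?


Pure powers, coprime LTs => already GB.
Degrees: 10, 11, 7, 11, 11
Max=11


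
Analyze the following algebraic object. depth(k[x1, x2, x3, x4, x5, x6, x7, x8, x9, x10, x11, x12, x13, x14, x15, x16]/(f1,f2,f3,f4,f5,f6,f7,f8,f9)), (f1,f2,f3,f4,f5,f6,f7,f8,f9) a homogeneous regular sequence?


depth(R)=16
depth(R/I)=16-9=7


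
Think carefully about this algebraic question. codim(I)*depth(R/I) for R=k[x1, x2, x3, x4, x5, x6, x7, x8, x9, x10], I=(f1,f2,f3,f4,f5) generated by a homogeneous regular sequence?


codim=5, depth=dim(R/I)=10-5=5
Product=5*5=25


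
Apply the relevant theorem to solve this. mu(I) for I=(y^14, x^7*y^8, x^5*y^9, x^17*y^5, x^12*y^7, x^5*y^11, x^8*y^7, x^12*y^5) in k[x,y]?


Remove redundant (divisible by others).
x^12*y^7 redundant.
x^5*y^11 redundant.
x^17*y^5 redundant.
Min: x^12*y^5, x^8*y^7, x^7*y^8, x^5*y^9, y^14
Count=5


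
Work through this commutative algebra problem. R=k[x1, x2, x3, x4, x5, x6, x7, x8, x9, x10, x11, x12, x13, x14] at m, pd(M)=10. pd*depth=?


pd+depth=14
depth=14-10=4
pd*depth=10*4=40


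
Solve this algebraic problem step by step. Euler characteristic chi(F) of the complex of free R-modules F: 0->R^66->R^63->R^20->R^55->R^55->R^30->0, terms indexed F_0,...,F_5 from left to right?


chi = sum (-1)^i * rank:
(-1)^0*66=66
(-1)^1*63=-63
(-1)^2*20=20
(-1)^3*55=-55
(-1)^4*55=55
(-1)^5*30=-30
chi=-7


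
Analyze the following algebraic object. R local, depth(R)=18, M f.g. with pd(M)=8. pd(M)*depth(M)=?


pd+depth=18
depth=18-8=10
pd*depth=8*10=80


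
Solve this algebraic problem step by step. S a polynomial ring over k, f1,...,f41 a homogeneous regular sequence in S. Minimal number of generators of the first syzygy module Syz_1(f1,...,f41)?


Regular sequence => Koszul complex is the minimal free resolution.
Syz_1 minimally generated by Koszul relations f_i*e_j - f_j*e_i (i<j): mu(Syz_1) = beta_2 = C(m,2) = m(m-1)/2
m=41
41*40/2 = 820


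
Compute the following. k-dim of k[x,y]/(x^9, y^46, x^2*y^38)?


k[x,y]/I, I = (x^9, y^46, x^2*y^38)
Rect: 9x46=414. Corner: (9-2)x(46-38)=56.
dim = 414-56 = 358


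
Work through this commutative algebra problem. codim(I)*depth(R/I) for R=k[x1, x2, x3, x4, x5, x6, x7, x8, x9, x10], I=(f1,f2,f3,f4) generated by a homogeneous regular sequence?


codim=4, depth=dim(R/I)=10-4=6
Product=4*6=24


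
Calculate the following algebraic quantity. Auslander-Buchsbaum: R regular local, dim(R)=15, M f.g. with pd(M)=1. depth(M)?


pd+depth=depth(R)=15
depth=15-1=14


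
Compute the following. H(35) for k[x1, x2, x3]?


C(d+n-1,n-1)=C(37,2)=666


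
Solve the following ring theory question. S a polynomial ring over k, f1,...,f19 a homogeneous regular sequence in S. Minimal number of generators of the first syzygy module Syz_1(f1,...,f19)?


Regular sequence => Koszul complex is the minimal free resolution.
Syz_1 minimally generated by Koszul relations f_i*e_j - f_j*e_i (i<j): mu(Syz_1) = beta_2 = C(m,2) = m(m-1)/2
m=19
19*18/2 = 171


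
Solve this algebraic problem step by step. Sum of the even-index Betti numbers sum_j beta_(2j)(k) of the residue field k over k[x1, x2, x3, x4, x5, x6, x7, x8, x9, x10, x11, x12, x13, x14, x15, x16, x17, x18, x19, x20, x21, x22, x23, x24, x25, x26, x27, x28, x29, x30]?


Koszul resolution: beta_i(k)=C(n,i), n=30
sum_even C(30,i) = 2^(n-1) = 2^29 = 536870912


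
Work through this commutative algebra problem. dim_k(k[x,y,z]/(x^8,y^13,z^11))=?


Basis: x^iy^jz^k, i<8,j<13,k<11
8*13*11=1144


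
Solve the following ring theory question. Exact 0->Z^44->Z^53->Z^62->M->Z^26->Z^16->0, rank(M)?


Alt sum=0:
(-1)^0*44 + (-1)^1*53 + (-1)^2*62 + (-1)^3*? + (-1)^4*26 + (-1)^5*16=0
rank(M)=63


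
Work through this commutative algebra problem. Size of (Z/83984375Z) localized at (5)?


5-primary part: 83984375=5^9*43
Size=5^9=1953125


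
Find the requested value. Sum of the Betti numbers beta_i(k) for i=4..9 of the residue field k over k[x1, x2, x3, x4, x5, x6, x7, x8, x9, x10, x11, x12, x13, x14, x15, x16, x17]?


Koszul resolution: beta_i(k)=C(n,i), n=17
C(17,4)=2380, C(17,5)=6188, C(17,6)=12376, C(17,7)=19448, C(17,8)=24310, C(17,9)=24310
Sum=89012


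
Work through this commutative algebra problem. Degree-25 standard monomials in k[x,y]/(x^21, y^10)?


k[x,y], I = (x^21, y^10), d = 25
Need i < 21 and d-i < 10.
Range: 16 <= i <= 20.
H(25) = 5


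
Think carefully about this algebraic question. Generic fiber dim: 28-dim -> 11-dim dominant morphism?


dim(fiber)=dim(X)-dim(Y)=28-11=17


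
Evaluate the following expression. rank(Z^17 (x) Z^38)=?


rank(M(x)N) = rank(M)*rank(N)
17*38 = 646


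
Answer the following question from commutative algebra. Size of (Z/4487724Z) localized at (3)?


3-primary part: 4487724=3^10*76
Size=3^10=59049


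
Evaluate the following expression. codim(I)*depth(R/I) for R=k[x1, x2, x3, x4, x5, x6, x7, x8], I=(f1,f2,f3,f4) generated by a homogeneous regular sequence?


codim=4, depth=dim(R/I)=8-4=4
Product=4*4=16


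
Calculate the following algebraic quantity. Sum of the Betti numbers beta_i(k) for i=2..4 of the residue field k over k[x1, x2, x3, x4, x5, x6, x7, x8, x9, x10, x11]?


Koszul resolution: beta_i(k)=C(n,i), n=11
C(11,2)=55, C(11,3)=165, C(11,4)=330
Sum=550


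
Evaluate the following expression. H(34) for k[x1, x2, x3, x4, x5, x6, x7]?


C(d+n-1,n-1)=C(40,6)=3838380


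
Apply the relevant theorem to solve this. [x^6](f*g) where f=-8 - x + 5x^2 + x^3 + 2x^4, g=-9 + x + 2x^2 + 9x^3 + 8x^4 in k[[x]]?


[x^6] = sum a_i*b_j, i+j=6
  5*8=40
  1*9=9
  2*2=4
Sum=53


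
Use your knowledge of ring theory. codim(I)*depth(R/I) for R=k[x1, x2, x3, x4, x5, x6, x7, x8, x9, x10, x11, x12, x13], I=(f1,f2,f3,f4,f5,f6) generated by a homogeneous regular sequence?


codim=6, depth=dim(R/I)=13-6=7
Product=6*7=42


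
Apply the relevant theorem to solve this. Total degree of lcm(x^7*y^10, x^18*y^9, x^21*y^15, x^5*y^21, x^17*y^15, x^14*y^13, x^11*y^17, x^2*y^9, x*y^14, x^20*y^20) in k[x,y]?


lcm = componentwise max:
x: max(7,18,21,5,17,14,11,2,1,20)=21
y: max(10,9,15,21,15,13,17,9,14,20)=21
Total=21+21=42


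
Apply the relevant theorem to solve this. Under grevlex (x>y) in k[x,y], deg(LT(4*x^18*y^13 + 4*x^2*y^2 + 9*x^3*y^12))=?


LT: 4*x^18*y^13
deg_x=18, deg_y=13
Total=18+13=31


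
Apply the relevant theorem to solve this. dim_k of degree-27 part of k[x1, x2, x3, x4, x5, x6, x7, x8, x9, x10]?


C(d+n-1,n-1)=C(36,9)=94143280


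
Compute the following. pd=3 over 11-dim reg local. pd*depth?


pd+depth=11
depth=11-3=8
pd*depth=3*8=24


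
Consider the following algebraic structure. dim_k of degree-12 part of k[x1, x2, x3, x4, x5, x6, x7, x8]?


C(d+n-1,n-1)=C(19,7)=50388


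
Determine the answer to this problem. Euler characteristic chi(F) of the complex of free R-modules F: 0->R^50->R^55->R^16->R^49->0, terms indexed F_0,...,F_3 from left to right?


chi = sum (-1)^i * rank:
(-1)^0*50=50
(-1)^1*55=-55
(-1)^2*16=16
(-1)^3*49=-49
chi=-38


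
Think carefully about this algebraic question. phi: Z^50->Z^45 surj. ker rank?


rank(ker) = 50-45 = 5


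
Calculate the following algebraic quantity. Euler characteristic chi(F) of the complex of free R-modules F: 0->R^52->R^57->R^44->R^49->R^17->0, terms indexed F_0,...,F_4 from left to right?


chi = sum (-1)^i * rank:
(-1)^0*52=52
(-1)^1*57=-57
(-1)^2*44=44
(-1)^3*49=-49
(-1)^4*17=17
chi=7


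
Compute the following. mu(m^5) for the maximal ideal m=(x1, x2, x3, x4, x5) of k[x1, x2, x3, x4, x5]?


Graded Nakayama: mu(m^d) = dim_k (m^d/m^(d+1)) = #degree-5 monomials in 5 vars
C(n+d-1,d)=C(9,5)=126


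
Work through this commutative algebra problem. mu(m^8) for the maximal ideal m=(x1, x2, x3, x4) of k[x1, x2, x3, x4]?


Graded Nakayama: mu(m^d) = dim_k (m^d/m^(d+1)) = #degree-8 monomials in 4 vars
C(n+d-1,d)=C(11,8)=165


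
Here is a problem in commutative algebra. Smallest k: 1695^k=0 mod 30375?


1695^k mod 30375:
k=1: 1695
k=2: 17775
k=3: 27000
k=4: 20250
k=5: 0
First zero at k = 5


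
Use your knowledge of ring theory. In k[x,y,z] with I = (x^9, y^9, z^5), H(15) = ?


Need i<9, j<9, k<5 with i+j+k=15.
For each i, j ranges over max(0,15-i-4)..min(8,15-i):
  i=0: j in [11,8] -> 0
  i=1: j in [10,8] -> 0
  i=2: j in [9,8] -> 0
  i=3: j in [8,8] -> 1
  i=4: j in [7,8] -> 2
  i=5: j in [6,8] -> 3
  i=6: j in [5,8] -> 4
  i=7: j in [4,8] -> 5
  i=8: j in [3,7] -> 5
H(15) = 0+0+0+1+2+3+4+5+5 = 20


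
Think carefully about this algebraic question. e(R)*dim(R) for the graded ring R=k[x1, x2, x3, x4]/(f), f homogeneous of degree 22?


e(R)=deg(f)=22, dim(R)=4-1=3
e*dim=22*3=66


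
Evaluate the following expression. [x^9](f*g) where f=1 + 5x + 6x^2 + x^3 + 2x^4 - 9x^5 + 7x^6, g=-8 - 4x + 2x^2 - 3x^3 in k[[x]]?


[x^9] = sum a_i*b_j, i+j=9
  7*-3=-21
Sum=-21


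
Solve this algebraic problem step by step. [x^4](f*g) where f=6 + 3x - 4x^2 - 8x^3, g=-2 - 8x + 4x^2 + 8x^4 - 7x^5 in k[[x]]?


[x^4] = sum a_i*b_j, i+j=4
  6*8=48
  -4*4=-16
  -8*-8=64
Sum=96


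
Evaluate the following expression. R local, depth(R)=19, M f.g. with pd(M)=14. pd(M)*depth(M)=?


pd+depth=19
depth=19-14=5
pd*depth=14*5=70


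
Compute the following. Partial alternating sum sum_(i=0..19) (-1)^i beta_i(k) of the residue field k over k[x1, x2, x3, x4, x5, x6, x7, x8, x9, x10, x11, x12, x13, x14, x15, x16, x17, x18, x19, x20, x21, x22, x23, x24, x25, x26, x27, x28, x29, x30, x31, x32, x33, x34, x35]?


Koszul resolution: beta_i(k)=C(n,i), n=35
sum_(i=0..p) (-1)^i C(n,i) = (-1)^p C(n-1,p)
(-1)^19*C(34,19) = (-1)^19*1855967520 = -1855967520


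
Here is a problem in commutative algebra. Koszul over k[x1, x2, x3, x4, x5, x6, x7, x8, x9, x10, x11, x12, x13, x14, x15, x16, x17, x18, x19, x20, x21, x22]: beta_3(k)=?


C(n,i)=C(22,3)=1540


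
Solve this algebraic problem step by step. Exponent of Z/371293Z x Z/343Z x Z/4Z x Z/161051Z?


Exponent = lcm of the cyclic orders; pairwise coprime => product.
13^5*7^3*2^2*11^5=371293*343*4*161051=82041633469796


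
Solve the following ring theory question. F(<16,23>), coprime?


gcd(16,23)=1 => F=ab-a-b=16*23-16-23=368-39=329


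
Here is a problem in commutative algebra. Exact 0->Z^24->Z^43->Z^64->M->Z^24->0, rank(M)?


Alt sum=0:
(-1)^0*24 + (-1)^1*43 + (-1)^2*64 + (-1)^3*? + (-1)^4*24=0
rank(M)=69


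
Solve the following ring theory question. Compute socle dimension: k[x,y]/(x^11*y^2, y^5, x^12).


Socle = ann(m) = span of standard monomials u with x*u, y*u in I (staircase corners).
Minimal generators: x^12, x^11*y^2, y^5
Corners: x^10y^4, x^11y
Socle dim=2


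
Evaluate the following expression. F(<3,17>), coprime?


gcd(3,17)=1 => F=ab-a-b=3*17-3-17=51-20=31


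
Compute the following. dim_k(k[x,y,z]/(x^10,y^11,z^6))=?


Basis: x^iy^jz^k, i<10,j<11,k<6
10*11*6=660


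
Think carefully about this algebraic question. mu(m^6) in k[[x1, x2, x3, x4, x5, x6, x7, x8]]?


C(n+d-1,d)=C(13,6)=1716


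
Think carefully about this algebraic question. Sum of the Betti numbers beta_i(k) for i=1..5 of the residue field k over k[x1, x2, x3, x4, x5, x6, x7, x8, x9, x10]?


Koszul resolution: beta_i(k)=C(n,i), n=10
C(10,1)=10, C(10,2)=45, C(10,3)=120, C(10,4)=210, C(10,5)=252
Sum=637


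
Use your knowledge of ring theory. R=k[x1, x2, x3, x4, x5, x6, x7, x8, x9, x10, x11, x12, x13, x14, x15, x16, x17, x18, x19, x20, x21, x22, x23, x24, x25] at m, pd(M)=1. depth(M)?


pd+depth=depth(R)=25
depth=25-1=24


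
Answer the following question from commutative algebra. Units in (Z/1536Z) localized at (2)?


Local ring = Z/512Z.
phi(512) = 2^8*(2-1) = 256


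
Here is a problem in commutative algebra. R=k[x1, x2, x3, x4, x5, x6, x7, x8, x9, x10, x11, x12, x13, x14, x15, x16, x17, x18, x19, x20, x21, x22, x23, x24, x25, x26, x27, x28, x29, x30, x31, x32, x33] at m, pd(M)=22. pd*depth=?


pd+depth=33
depth=33-22=11
pd*depth=22*11=242


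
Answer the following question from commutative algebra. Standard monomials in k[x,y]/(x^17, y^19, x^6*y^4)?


k[x,y]/I, I = (x^17, y^19, x^6*y^4)
Rect: 17x19=323. Corner: (17-6)x(19-4)=165.
dim = 323-165 = 158


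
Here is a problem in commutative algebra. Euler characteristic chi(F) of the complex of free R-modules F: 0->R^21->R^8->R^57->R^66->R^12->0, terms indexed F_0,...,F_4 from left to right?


chi = sum (-1)^i * rank:
(-1)^0*21=21
(-1)^1*8=-8
(-1)^2*57=57
(-1)^3*66=-66
(-1)^4*12=12
chi=16


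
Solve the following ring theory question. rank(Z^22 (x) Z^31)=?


rank(M(x)N) = rank(M)*rank(N)
22*31 = 682


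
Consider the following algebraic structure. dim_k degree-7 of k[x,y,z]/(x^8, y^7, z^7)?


Need i<8, j<7, k<7 with i+j+k=7.
For each i, j ranges over max(0,7-i-6)..min(6,7-i):
  i=0: j in [1,6] -> 6
  i=1: j in [0,6] -> 7
  i=2: j in [0,5] -> 6
  i=3: j in [0,4] -> 5
  i=4: j in [0,3] -> 4
  i=5: j in [0,2] -> 3
  i=6: j in [0,1] -> 2
  i=7: j in [0,0] -> 1
H(7) = 6+7+6+5+4+3+2+1 = 34


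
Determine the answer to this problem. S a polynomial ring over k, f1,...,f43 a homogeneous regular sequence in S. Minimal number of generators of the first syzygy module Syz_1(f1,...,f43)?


Regular sequence => Koszul complex is the minimal free resolution.
Syz_1 minimally generated by Koszul relations f_i*e_j - f_j*e_i (i<j): mu(Syz_1) = beta_2 = C(m,2) = m(m-1)/2
m=43
43*42/2 = 903


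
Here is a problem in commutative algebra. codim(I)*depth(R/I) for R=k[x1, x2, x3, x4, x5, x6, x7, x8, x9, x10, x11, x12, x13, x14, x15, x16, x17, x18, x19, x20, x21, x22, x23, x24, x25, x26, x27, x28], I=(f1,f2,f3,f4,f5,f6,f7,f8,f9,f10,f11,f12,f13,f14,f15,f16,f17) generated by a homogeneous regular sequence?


codim=17, depth=dim(R/I)=28-17=11
Product=17*11=187


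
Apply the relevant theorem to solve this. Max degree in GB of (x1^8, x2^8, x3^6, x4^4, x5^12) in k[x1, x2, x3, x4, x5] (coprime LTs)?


Pure powers, coprime LTs => already GB.
Degrees: 8, 8, 6, 4, 12
Max=12


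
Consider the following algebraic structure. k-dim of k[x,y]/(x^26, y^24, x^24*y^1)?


k[x,y]/I, I = (x^26, y^24, x^24*y^1)
Rect: 26x24=624. Corner: (26-24)x(24-1)=46.
dim = 624-46 = 578


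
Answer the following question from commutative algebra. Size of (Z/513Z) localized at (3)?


3-primary part: 513=3^3*19
Size=3^3=27


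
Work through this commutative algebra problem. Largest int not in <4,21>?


gcd(4,21)=1 => F=ab-a-b=4*21-4-21=84-25=59


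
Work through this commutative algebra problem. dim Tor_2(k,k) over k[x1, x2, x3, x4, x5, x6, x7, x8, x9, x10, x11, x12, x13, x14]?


Koszul: C(n,i)=C(14,2)=91


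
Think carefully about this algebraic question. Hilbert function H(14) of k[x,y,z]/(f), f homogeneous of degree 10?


C(16,2)-C(6,2)=120-15=105


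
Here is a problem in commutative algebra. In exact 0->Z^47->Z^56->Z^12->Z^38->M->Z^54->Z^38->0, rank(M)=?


Alt sum=0:
(-1)^0*47 + (-1)^1*56 + (-1)^2*12 + (-1)^3*38 + (-1)^4*? + (-1)^5*54 + (-1)^6*38=0
rank(M)=51


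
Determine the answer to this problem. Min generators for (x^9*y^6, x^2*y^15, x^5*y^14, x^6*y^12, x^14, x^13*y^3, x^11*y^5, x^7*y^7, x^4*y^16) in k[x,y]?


Remove redundant (divisible by others).
x^4*y^16 redundant.
Min: x^14, x^13*y^3, x^11*y^5, x^9*y^6, x^7*y^7, x^6*y^12, x^5*y^14, x^2*y^15
Count=8


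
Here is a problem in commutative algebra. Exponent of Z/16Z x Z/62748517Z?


Exponent = lcm of the cyclic orders; pairwise coprime => product.
2^4*13^7=16*62748517=1003976272


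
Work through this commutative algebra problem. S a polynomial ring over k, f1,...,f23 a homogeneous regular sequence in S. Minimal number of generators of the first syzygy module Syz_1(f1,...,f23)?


Regular sequence => Koszul complex is the minimal free resolution.
Syz_1 minimally generated by Koszul relations f_i*e_j - f_j*e_i (i<j): mu(Syz_1) = beta_2 = C(m,2) = m(m-1)/2
m=23
23*22/2 = 253


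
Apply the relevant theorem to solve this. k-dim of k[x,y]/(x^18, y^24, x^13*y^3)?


k[x,y]/I, I = (x^18, y^24, x^13*y^3)
Rect: 18x24=432. Corner: (18-13)x(24-3)=105.
dim = 432-105 = 327


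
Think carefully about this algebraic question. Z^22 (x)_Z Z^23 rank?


rank(M(x)N) = rank(M)*rank(N)
22*23 = 506


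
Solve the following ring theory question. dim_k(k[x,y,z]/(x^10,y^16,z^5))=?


Basis: x^iy^jz^k, i<10,j<16,k<5
10*16*5=800


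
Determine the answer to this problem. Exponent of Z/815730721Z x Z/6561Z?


Exponent = lcm of the cyclic orders; pairwise coprime => product.
13^8*3^8=815730721*6561=5352009260481


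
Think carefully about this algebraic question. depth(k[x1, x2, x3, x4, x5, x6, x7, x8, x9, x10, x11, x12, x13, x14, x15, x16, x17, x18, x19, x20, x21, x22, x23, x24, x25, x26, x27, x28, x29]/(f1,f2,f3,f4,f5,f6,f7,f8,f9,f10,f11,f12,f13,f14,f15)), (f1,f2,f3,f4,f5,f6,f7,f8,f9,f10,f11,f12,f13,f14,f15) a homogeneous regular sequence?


depth(R)=29
depth(R/I)=29-15=14


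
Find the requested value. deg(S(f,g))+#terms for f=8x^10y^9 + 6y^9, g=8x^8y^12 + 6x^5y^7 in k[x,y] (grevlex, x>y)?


LT(f)=8x^10y^9, LT(g)=8x^8y^12
lcm(LM)=x^10y^12
S(f,g) (scaled by 64 to clear denominators) = 8y^3*f - 8x^2*g = -48x^7y^7 + 48y^12
2 terms, deg 14.
14+2=16


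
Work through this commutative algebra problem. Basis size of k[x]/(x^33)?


Basis: 1,x,...,x^32
dim=33


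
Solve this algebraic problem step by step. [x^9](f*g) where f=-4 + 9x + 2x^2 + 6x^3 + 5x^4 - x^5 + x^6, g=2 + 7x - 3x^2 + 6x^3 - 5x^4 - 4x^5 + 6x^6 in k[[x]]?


[x^9] = sum a_i*b_j, i+j=9
  6*6=36
  5*-4=-20
  -1*-5=5
  1*6=6
Sum=27


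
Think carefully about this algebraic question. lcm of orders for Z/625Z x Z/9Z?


Exponent = lcm of the cyclic orders; pairwise coprime => product.
5^4*3^2=625*9=5625


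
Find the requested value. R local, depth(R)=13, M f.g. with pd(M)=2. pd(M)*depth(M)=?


pd+depth=13
depth=13-2=11
pd*depth=2*11=22


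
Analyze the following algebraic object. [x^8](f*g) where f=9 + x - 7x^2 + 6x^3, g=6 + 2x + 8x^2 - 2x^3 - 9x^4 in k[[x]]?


[x^8] = sum a_i*b_j, i+j=8
Sum=0


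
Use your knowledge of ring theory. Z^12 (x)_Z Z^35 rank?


rank(M(x)N) = rank(M)*rank(N)
12*35 = 420


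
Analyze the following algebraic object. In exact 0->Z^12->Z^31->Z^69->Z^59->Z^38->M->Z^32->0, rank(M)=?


Alt sum=0:
(-1)^0*12 + (-1)^1*31 + (-1)^2*69 + (-1)^3*59 + (-1)^4*38 + (-1)^5*? + (-1)^6*32=0
rank(M)=61


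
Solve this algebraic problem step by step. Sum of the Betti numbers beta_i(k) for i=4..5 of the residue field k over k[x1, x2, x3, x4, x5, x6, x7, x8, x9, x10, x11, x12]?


Koszul resolution: beta_i(k)=C(n,i), n=12
C(12,4)=495, C(12,5)=792
Sum=1287


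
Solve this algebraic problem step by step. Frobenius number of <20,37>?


gcd(20,37)=1 => F=ab-a-b=20*37-20-37=740-57=683


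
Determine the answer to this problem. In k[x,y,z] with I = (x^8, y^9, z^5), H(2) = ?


Need i<8, j<9, k<5 with i+j+k=2.
For each i, j ranges over max(0,2-i-4)..min(8,2-i):
  i=0: j in [0,2] -> 3
  i=1: j in [0,1] -> 2
  i=2: j in [0,0] -> 1
H(2) = 3+2+1 = 6


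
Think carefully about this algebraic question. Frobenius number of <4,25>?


gcd(4,25)=1 => F=ab-a-b=4*25-4-25=100-29=71


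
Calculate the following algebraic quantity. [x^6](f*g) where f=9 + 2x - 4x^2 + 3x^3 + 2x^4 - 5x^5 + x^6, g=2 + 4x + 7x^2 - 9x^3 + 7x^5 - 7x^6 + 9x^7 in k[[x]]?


[x^6] = sum a_i*b_j, i+j=6
  9*-7=-63
  2*7=14
  3*-9=-27
  2*7=14
  -5*4=-20
  1*2=2
Sum=-80


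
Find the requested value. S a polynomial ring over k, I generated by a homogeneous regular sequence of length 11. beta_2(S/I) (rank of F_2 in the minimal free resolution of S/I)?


Regular sequence => Koszul complex is the minimal free resolution.
Syz_1 minimally generated by Koszul relations f_i*e_j - f_j*e_i (i<j): mu(Syz_1) = beta_2 = C(m,2) = m(m-1)/2
m=11
11*10/2 = 55


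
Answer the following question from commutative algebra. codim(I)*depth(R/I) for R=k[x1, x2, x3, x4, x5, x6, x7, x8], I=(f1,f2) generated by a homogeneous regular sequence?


codim=2, depth=dim(R/I)=8-2=6
Product=2*6=12


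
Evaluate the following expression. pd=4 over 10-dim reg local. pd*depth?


pd+depth=10
depth=10-4=6
pd*depth=4*6=24


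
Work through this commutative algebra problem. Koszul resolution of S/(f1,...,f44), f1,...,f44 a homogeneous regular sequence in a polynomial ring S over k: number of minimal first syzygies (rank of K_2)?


Regular sequence => Koszul complex is the minimal free resolution.
Syz_1 minimally generated by Koszul relations f_i*e_j - f_j*e_i (i<j): mu(Syz_1) = beta_2 = C(m,2) = m(m-1)/2
m=44
44*43/2 = 946


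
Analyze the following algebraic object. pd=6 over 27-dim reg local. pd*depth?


pd+depth=27
depth=27-6=21
pd*depth=6*21=126


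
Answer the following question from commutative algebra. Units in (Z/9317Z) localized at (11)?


Local ring = Z/1331Z.
phi(1331) = 11^2*(11-1) = 1210


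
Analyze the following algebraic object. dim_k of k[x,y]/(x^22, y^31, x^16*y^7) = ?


k[x,y]/I, I = (x^22, y^31, x^16*y^7)
Rect: 22x31=682. Corner: (22-16)x(31-7)=144.
dim = 682-144 = 538


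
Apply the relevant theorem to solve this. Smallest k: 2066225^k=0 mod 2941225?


2066225^k mod 2941225:
k=1: 2066225
k=2: 602700
k=3: 2083725
k=4: 120050
k=5: 2100875
k=6: 0
First zero at k = 6


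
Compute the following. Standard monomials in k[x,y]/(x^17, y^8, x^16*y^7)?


k[x,y]/I, I = (x^17, y^8, x^16*y^7)
Rect: 17x8=136. Corner: (17-16)x(8-7)=1.
dim = 136-1 = 135


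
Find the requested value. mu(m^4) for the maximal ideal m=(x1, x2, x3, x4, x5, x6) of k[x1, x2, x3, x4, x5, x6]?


Graded Nakayama: mu(m^d) = dim_k (m^d/m^(d+1)) = #degree-4 monomials in 6 vars
C(n+d-1,d)=C(9,4)=126


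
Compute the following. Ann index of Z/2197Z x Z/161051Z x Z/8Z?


Exponent = lcm of the cyclic orders; pairwise coprime => product.
13^3*11^5*2^3=2197*161051*8=2830632376


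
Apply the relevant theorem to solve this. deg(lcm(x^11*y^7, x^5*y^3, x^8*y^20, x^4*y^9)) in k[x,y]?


lcm = componentwise max:
x: max(11,5,8,4)=11
y: max(7,3,20,9)=20
Total=11+20=31


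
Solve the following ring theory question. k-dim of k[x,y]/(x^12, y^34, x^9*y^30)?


k[x,y]/I, I = (x^12, y^34, x^9*y^30)
Rect: 12x34=408. Corner: (12-9)x(34-30)=12.
dim = 408-12 = 396


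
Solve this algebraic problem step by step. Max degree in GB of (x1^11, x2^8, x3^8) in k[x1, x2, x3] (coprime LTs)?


Pure powers, coprime LTs => already GB.
Degrees: 11, 8, 8
Max=11


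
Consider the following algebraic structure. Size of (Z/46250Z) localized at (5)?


5-primary part: 46250=5^4*74
Size=5^4=625


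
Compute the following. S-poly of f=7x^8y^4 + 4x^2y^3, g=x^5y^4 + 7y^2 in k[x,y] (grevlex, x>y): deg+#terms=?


LT(f)=7x^8y^4, LT(g)=x^5y^4
lcm(LM)=x^8y^4
S(f,g) (scaled by 7 to clear denominators) = 1*f - 7x^3*g = -49x^3y^2 + 4x^2y^3
2 terms, deg 5.
5+2=7


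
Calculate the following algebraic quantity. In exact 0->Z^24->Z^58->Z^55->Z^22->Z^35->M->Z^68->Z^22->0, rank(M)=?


Alt sum=0:
(-1)^0*24 + (-1)^1*58 + (-1)^2*55 + (-1)^3*22 + (-1)^4*35 + (-1)^5*? + (-1)^6*68 + (-1)^7*22=0
rank(M)=80


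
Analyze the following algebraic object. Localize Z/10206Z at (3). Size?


3-primary part: 10206=3^6*14
Size=3^6=729


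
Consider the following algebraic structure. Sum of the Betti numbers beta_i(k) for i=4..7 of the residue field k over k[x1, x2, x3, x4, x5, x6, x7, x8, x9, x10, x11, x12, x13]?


Koszul resolution: beta_i(k)=C(n,i), n=13
C(13,4)=715, C(13,5)=1287, C(13,6)=1716, C(13,7)=1716
Sum=5434


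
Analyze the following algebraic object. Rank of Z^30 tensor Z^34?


rank(M(x)N) = rank(M)*rank(N)
30*34 = 1020


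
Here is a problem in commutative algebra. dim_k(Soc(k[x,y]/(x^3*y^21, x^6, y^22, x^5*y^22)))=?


Socle = ann(m) = span of standard monomials u with x*u, y*u in I (staircase corners).
Redundant generators: x^5*y^22
Minimal generators: x^6, x^3*y^21, y^22
Corners: x^2y^21, x^5y^20
Socle dim=2


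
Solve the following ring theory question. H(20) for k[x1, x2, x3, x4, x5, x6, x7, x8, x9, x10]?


C(d+n-1,n-1)=C(29,9)=10015005


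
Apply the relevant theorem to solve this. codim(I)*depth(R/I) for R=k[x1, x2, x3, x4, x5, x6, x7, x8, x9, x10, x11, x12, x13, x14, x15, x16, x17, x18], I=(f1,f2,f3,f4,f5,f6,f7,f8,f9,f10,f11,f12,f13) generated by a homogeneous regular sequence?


codim=13, depth=dim(R/I)=18-13=5
Product=13*5=65


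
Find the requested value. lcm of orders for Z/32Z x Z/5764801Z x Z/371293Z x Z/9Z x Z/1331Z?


Exponent = lcm of the cyclic orders; pairwise coprime => product.
2^5*7^8*13^5*3^2*11^3=32*5764801*371293*9*1331=820486849820942304


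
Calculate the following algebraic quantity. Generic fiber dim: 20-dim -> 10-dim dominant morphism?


dim(fiber)=dim(X)-dim(Y)=20-10=10


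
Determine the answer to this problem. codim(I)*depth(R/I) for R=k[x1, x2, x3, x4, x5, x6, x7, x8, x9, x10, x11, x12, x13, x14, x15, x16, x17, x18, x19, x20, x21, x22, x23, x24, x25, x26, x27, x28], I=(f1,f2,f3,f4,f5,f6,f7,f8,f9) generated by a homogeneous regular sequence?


codim=9, depth=dim(R/I)=28-9=19
Product=9*19=171


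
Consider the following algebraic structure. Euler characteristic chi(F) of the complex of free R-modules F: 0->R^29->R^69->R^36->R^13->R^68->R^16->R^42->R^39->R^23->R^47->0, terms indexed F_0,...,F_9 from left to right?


chi = sum (-1)^i * rank:
(-1)^0*29=29
(-1)^1*69=-69
(-1)^2*36=36
(-1)^3*13=-13
(-1)^4*68=68
(-1)^5*16=-16
(-1)^6*42=42
(-1)^7*39=-39
(-1)^8*23=23
(-1)^9*47=-47
chi=14


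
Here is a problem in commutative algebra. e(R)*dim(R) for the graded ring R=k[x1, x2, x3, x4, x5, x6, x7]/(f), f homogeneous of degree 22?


e(R)=deg(f)=22, dim(R)=7-1=6
e*dim=22*6=132


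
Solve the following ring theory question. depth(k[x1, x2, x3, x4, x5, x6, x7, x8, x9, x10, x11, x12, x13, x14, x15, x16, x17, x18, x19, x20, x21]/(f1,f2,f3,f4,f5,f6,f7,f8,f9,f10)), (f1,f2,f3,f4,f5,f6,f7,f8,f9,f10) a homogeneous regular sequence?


depth(R)=21
depth(R/I)=21-10=11


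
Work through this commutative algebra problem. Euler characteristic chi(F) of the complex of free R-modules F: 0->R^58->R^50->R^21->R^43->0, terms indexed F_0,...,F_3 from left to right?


chi = sum (-1)^i * rank:
(-1)^0*58=58
(-1)^1*50=-50
(-1)^2*21=21
(-1)^3*43=-43
chi=-14


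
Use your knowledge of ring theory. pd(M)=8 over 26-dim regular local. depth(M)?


pd+depth=depth(R)=26
depth=26-8=18


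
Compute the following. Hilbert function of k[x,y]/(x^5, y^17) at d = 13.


k[x,y], I = (x^5, y^17), d = 13
Need i < 5 and d-i < 17.
Range: 0 <= i <= 4.
H(13) = 5


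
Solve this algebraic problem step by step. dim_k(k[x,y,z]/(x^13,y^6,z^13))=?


Basis: x^iy^jz^k, i<13,j<6,k<13
13*6*13=1014


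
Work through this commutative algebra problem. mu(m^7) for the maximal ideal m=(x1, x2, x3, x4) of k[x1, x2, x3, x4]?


Graded Nakayama: mu(m^d) = dim_k (m^d/m^(d+1)) = #degree-7 monomials in 4 vars
C(n+d-1,d)=C(10,7)=120


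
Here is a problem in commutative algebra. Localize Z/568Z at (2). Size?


2-primary part: 568=2^3*71
Size=2^3=8


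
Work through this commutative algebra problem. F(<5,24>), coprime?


gcd(5,24)=1 => F=ab-a-b=5*24-5-24=120-29=91


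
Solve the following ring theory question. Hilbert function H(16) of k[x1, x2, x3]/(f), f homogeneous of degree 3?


C(18,2)-C(15,2)=153-105=48


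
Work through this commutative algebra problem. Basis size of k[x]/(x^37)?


Basis: 1,x,...,x^36
dim=37


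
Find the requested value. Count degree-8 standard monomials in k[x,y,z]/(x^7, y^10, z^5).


Need i<7, j<10, k<5 with i+j+k=8.
For each i, j ranges over max(0,8-i-4)..min(9,8-i):
  i=0: j in [4,8] -> 5
  i=1: j in [3,7] -> 5
  i=2: j in [2,6] -> 5
  i=3: j in [1,5] -> 5
  i=4: j in [0,4] -> 5
  i=5: j in [0,3] -> 4
  i=6: j in [0,2] -> 3
H(8) = 5+5+5+5+5+4+3 = 32


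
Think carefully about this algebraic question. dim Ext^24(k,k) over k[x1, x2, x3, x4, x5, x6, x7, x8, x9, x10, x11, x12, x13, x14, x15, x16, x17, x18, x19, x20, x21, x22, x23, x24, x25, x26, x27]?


C(n,i)=C(27,24)=2925


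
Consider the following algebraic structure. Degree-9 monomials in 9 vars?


C(d+n-1,n-1)=C(17,8)=24310


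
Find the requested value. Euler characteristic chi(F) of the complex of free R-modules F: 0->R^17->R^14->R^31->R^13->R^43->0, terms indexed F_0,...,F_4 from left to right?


chi = sum (-1)^i * rank:
(-1)^0*17=17
(-1)^1*14=-14
(-1)^2*31=31
(-1)^3*13=-13
(-1)^4*43=43
chi=64


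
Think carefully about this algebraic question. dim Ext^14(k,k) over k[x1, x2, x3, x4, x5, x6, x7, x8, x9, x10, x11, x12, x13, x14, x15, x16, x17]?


C(n,i)=C(17,14)=680


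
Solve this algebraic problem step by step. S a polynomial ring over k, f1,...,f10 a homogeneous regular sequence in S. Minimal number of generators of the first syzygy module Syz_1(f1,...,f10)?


Regular sequence => Koszul complex is the minimal free resolution.
Syz_1 minimally generated by Koszul relations f_i*e_j - f_j*e_i (i<j): mu(Syz_1) = beta_2 = C(m,2) = m(m-1)/2
m=10
10*9/2 = 45


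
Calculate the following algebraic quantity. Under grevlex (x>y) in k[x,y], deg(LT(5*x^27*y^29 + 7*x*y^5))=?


LT: 5*x^27*y^29
deg_x=27, deg_y=29
Total=27+29=56


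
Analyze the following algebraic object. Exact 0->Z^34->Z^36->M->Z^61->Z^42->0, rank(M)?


Alt sum=0:
(-1)^0*34 + (-1)^1*36 + (-1)^2*? + (-1)^3*61 + (-1)^4*42=0
rank(M)=21


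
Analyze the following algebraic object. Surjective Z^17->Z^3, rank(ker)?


rank(ker) = 17-3 = 14


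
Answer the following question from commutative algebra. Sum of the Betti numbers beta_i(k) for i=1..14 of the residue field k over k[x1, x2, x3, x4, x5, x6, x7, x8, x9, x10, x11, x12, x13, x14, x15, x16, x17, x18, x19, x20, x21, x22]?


Koszul resolution: beta_i(k)=C(n,i), n=22
C(22,1)=22, C(22,2)=231, C(22,3)=1540, C(22,4)=7315, C(22,5)=26334, C(22,6)=74613, C(22,7)=170544, C(22,8)=319770, C(22,9)=497420, C(22,10)=646646, C(22,11)=705432, C(22,12)=646646, C(22,13)=497420, C(22,14)=319770
Sum=3913703


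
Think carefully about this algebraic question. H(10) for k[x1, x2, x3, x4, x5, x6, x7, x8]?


C(d+n-1,n-1)=C(17,7)=19448


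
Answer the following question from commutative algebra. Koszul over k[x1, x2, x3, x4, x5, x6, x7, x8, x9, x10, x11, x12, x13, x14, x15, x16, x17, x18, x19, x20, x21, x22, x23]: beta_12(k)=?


C(n,i)=C(23,12)=1352078


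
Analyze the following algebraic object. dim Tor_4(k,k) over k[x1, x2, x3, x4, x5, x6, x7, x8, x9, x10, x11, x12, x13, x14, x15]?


Koszul: C(n,i)=C(15,4)=1365


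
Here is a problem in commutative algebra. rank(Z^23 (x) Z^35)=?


rank(M(x)N) = rank(M)*rank(N)
23*35 = 805


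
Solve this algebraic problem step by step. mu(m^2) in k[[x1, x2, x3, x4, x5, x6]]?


C(n+d-1,d)=C(7,2)=21


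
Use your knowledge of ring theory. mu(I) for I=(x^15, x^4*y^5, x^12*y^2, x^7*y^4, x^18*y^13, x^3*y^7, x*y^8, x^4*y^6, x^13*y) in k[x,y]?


Remove redundant (divisible by others).
x^18*y^13 redundant.
x^4*y^6 redundant.
Min: x^15, x^13*y, x^12*y^2, x^7*y^4, x^4*y^5, x^3*y^7, x*y^8
Count=7


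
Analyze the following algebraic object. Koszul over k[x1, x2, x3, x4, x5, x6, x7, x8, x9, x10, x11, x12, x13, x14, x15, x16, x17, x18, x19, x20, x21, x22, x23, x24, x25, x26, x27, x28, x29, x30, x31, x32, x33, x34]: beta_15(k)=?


C(n,i)=C(34,15)=1855967520


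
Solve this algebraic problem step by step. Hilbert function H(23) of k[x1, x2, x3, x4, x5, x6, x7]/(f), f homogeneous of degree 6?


C(29,6)-C(23,6)=475020-100947=374073


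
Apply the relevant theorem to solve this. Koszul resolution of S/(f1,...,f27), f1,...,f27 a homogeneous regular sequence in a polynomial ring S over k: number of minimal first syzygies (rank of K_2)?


Regular sequence => Koszul complex is the minimal free resolution.
Syz_1 minimally generated by Koszul relations f_i*e_j - f_j*e_i (i<j): mu(Syz_1) = beta_2 = C(m,2) = m(m-1)/2
m=27
27*26/2 = 351


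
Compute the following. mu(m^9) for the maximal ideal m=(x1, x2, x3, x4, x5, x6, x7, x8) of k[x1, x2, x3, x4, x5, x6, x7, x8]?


Graded Nakayama: mu(m^d) = dim_k (m^d/m^(d+1)) = #degree-9 monomials in 8 vars
C(n+d-1,d)=C(16,9)=11440


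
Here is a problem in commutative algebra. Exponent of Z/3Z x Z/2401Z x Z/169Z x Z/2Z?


Exponent = lcm of the cyclic orders; pairwise coprime => product.
3^1*7^4*13^2*2^1=3*2401*169*2=2434614


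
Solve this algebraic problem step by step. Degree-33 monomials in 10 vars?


C(d+n-1,n-1)=C(42,9)=445891810


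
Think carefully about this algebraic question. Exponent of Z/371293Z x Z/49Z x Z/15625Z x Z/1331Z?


Exponent = lcm of the cyclic orders; pairwise coprime => product.
13^5*7^2*5^6*11^3=371293*49*15625*1331=378364971359375


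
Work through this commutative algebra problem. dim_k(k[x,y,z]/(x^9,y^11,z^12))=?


Basis: x^iy^jz^k, i<9,j<11,k<12
9*11*12=1188


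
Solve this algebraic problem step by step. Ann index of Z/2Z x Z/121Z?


Exponent = lcm of the cyclic orders; pairwise coprime => product.
2^1*11^2=2*121=242


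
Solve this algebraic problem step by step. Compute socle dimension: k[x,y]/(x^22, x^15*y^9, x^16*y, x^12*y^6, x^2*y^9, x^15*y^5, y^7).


Socle = ann(m) = span of standard monomials u with x*u, y*u in I (staircase corners).
Redundant generators: x^2*y^9, x^15*y^9
Minimal generators: x^22, x^16*y, x^15*y^5, x^12*y^6, y^7
Corners: x^11y^6, x^14y^5, x^15y^4, x^21
Socle dim=4


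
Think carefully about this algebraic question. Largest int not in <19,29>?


gcd(19,29)=1 => F=ab-a-b=19*29-19-29=551-48=503


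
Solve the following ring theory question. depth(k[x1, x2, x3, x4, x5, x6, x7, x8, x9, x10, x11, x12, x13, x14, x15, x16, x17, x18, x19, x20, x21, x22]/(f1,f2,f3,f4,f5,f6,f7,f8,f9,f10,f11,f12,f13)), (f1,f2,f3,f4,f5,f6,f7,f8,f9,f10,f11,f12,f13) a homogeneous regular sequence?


depth(R)=22
depth(R/I)=22-13=9


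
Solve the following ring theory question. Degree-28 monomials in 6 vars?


C(d+n-1,n-1)=C(33,5)=237336


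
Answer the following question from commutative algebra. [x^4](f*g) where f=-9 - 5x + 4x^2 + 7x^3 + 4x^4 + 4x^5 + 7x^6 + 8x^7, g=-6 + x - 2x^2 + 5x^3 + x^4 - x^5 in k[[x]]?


[x^4] = sum a_i*b_j, i+j=4
  -9*1=-9
  -5*5=-25
  4*-2=-8
  7*1=7
  4*-6=-24
Sum=-59


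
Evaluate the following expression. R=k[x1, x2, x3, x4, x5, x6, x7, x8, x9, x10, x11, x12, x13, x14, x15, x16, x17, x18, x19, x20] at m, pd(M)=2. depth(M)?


pd+depth=depth(R)=20
depth=20-2=18


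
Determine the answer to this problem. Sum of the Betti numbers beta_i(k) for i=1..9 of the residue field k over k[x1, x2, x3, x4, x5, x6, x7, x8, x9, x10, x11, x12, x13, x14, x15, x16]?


Koszul resolution: beta_i(k)=C(n,i), n=16
C(16,1)=16, C(16,2)=120, C(16,3)=560, C(16,4)=1820, C(16,5)=4368, C(16,6)=8008, C(16,7)=11440, C(16,8)=12870, C(16,9)=11440
Sum=50642


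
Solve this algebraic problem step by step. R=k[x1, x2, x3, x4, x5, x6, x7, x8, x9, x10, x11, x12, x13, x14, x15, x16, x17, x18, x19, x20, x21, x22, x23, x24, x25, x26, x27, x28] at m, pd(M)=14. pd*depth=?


pd+depth=28
depth=28-14=14
pd*depth=14*14=196


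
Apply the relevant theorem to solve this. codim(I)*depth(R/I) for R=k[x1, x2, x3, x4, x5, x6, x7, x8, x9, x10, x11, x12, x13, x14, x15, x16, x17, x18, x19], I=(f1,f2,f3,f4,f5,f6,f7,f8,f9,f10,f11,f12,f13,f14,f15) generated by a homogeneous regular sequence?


codim=15, depth=dim(R/I)=19-15=4
Product=15*4=60


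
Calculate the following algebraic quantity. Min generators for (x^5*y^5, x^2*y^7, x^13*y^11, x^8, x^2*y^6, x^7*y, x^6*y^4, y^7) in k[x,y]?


Remove redundant (divisible by others).
x^13*y^11 redundant.
x^2*y^7 redundant.
Min: x^8, x^7*y, x^6*y^4, x^5*y^5, x^2*y^6, y^7
Count=6


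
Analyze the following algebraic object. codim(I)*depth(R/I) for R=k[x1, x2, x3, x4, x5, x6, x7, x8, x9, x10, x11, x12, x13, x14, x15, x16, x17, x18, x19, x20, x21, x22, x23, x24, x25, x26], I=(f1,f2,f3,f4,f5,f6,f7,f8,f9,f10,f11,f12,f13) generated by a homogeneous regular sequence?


codim=13, depth=dim(R/I)=26-13=13
Product=13*13=169


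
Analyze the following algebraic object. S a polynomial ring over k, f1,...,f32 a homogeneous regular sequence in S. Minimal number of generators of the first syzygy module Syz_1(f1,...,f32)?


Regular sequence => Koszul complex is the minimal free resolution.
Syz_1 minimally generated by Koszul relations f_i*e_j - f_j*e_i (i<j): mu(Syz_1) = beta_2 = C(m,2) = m(m-1)/2
m=32
32*31/2 = 496


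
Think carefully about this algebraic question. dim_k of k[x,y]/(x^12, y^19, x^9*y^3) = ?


k[x,y]/I, I = (x^12, y^19, x^9*y^3)
Rect: 12x19=228. Corner: (12-9)x(19-3)=48.
dim = 228-48 = 180


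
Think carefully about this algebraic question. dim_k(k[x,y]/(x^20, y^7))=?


Basis: x^i*y^j, i<20, j<7
20*7=140


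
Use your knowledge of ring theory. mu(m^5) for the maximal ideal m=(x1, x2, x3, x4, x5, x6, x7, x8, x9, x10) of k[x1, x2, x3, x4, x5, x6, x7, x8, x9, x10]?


Graded Nakayama: mu(m^d) = dim_k (m^d/m^(d+1)) = #degree-5 monomials in 10 vars
C(n+d-1,d)=C(14,5)=2002


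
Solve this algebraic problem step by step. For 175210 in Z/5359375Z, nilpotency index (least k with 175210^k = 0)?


175210^k mod 5359375:
k=1: 175210
k=2: 44100
k=3: 3901625
k=4: 4716250
k=5: 4287500
k=6: 0
First zero at k = 6


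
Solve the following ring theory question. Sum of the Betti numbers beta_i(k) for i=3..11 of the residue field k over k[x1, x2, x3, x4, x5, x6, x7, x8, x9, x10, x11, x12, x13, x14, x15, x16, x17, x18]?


Koszul resolution: beta_i(k)=C(n,i), n=18
C(18,3)=816, C(18,4)=3060, C(18,5)=8568, C(18,6)=18564, C(18,7)=31824, C(18,8)=43758, C(18,9)=48620, C(18,10)=43758, C(18,11)=31824
Sum=230792


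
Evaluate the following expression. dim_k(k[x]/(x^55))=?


Basis: 1,x,...,x^54
dim=55


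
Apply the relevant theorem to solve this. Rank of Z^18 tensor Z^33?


rank(M(x)N) = rank(M)*rank(N)
18*33 = 594


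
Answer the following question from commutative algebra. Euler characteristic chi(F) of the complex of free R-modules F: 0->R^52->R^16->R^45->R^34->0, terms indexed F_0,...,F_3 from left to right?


chi = sum (-1)^i * rank:
(-1)^0*52=52
(-1)^1*16=-16
(-1)^2*45=45
(-1)^3*34=-34
chi=47


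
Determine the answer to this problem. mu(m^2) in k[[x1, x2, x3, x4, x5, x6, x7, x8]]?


C(n+d-1,d)=C(9,2)=36


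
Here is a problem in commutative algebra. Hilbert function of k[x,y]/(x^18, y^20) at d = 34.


k[x,y], I = (x^18, y^20), d = 34
Need i < 18 and d-i < 20.
Range: 15 <= i <= 17.
H(34) = 3
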